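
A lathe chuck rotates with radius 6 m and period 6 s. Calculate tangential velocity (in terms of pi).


Given: radius r = 6 m, period T = 6 s
Using v = 2*pi*r / T
v = 2*pi*6 / 6
v = 12*pi / 6
v = 2*pi m/s

2*pi m/s


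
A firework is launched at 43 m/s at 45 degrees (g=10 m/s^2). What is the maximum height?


Given: v0 = 43 m/s, theta = 45 deg, g = 10 m/s^2
sin^2(45) = 1/2
Using H = v0^2 * sin^2(theta) / (2*g)
H = 43^2 * 1/2 / (2*10)
H = 1849 * 1/2 / 20
H = 1849/2 / 20
H = 1849/40 m

1849/40 m


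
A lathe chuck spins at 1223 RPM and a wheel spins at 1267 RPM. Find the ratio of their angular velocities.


Given: RPM_A = 1223, RPM_B = 1267
omega = 2*pi*RPM/60, so omega_A/omega_B = RPM_A / RPM_B
omega_A/omega_B = 1223 / 1267
omega_A/omega_B = 1223/1267

1223/1267


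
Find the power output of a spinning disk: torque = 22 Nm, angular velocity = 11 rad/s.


Given: tau = 22 Nm, omega = 11 rad/s
Using P = tau * omega
P = 22 * 11
P = 242 W

242 W


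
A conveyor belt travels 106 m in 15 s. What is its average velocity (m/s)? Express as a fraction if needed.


Given: distance d = 106 m, time t = 15 s
Using v = d / t
v = 106 / 15
v = 106/15 m/s

106/15 m/s


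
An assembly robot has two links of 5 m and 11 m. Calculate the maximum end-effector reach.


Given: L1 = 5 m, L2 = 11 m
For a 2-link planar arm, max reach = L1 + L2 (fully extended)
Max reach = 5 + 11
Max reach = 16 m

16 m


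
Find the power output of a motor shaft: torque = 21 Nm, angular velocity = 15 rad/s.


Given: tau = 21 Nm, omega = 15 rad/s
Using P = tau * omega
P = 21 * 15
P = 315 W

315 W


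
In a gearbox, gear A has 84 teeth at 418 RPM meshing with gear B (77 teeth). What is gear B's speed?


Given: N1 = 84 teeth, w1 = 418 RPM, N2 = 77 teeth
Using N1*w1 = N2*w2
w2 = N1*w1 / N2
w2 = 84*418 / 77
w2 = 35112 / 77
w2 = 456 RPM

456 RPM


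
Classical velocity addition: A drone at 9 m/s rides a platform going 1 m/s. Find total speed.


Given: object velocity = 9 m/s, platform velocity = 1 m/s (same direction)
Using classical velocity addition: v_total = v_object + v_platform
v_total = 9 + 1
v_total = 10 m/s

10 m/s


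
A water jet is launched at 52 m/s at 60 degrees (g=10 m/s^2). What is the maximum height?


Given: v0 = 52 m/s, theta = 60 deg, g = 10 m/s^2
sin^2(60) = 3/4
Using H = v0^2 * sin^2(theta) / (2*g)
H = 52^2 * 3/4 / (2*10)
H = 2704 * 3/4 / 20
H = 2028 / 20
H = 507/5 m

507/5 m


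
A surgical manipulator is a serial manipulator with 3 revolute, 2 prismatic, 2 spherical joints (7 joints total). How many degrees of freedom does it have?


Given: serial robot with 3 revolute, 2 prismatic, 2 spherical joints
DOF contribution per joint type: revolute=1, prismatic=1, spherical=3, fixed=0
DOF = 3*1 + 2*1 + 2*3
DOF = 11

11


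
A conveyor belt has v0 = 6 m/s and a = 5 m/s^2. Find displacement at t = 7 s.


Given: v0 = 6 m/s, a = 5 m/s^2, t = 7 s
Using s = v0*t + (1/2)*a*t^2
s = 6*7 + (1/2)*5*7^2
s = 42 + (1/2)*245
s = 42 + 245/2
s = 329/2

329/2 m


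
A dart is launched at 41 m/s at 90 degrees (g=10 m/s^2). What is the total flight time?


Given: v0 = 41 m/s, theta = 90 deg, g = 10 m/s^2
sin(90) = 1
Using T = 2*v0*sin(theta) / g
T = 2*41*1 / 10
T = 82 / 10
T = 41/5 s

41/5 s


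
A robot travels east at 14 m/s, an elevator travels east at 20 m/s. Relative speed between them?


Given: v_A = 14 m/s east, v_B = 20 m/s east
Both move in the same direction; relative speed = |v_A - v_B|
|14 - 20| = |-6|
= 6 m/s

6 m/s


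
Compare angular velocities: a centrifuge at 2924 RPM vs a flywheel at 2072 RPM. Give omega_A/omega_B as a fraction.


Given: RPM_A = 2924, RPM_B = 2072
omega = 2*pi*RPM/60, so omega_A/omega_B = RPM_A / RPM_B
omega_A/omega_B = 2924 / 2072
omega_A/omega_B = 731/518

731/518


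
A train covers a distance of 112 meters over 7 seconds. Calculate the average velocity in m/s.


Given: distance d = 112 m, time t = 7 s
Using v = d / t
v = 112 / 7
v = 16 m/s

16 m/s


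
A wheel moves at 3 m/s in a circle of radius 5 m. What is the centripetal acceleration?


Given: v = 3 m/s, r = 5 m
Using a_c = v^2 / r
a_c = 3^2 / 5
a_c = 9 / 5
a_c = 9/5 m/s^2

9/5 m/s^2


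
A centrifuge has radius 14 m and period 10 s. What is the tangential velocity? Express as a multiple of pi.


Given: radius r = 14 m, period T = 10 s
Using v = 2*pi*r / T
v = 2*pi*14 / 10
v = 28*pi / 10
v = 14/5*pi m/s

14/5*pi m/s


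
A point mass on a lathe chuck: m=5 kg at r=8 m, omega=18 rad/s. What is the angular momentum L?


Given: m = 5 kg, r = 8 m, omega = 18 rad/s
For a point mass: I = m*r^2
I = 5*8^2 = 5*64 = 320
L = I*omega = 320*18
L = 5760 kg*m^2/s

5760 kg*m^2/s


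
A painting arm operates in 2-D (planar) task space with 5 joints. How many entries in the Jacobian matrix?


Given: task space dimension = 2, joints = 5
Jacobian is a 2 x 5 matrix
Total entries = rows * columns
Total = 2 * 5
Total = 10

10


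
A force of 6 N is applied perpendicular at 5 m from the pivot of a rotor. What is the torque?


Given: F = 6 N, r = 5 m, angle = 90 deg (perpendicular)
Using tau = F * r * sin(90)
sin(90) = 1
tau = 6 * 5 * 1
tau = 30 Nm

30 Nm


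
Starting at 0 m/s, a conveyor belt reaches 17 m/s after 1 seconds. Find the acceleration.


Given: initial velocity v0 = 0 m/s, final velocity v = 17 m/s, time t = 1 s
Using a = (v - v0) / t
a = (17 - 0) / 1
a = 17 / 1
a = 17 m/s^2

17 m/s^2


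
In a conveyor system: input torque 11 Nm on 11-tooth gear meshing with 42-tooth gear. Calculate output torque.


Given: N1 = 11, N2 = 42, T1 = 11 Nm
Using T2/T1 = N2/N1
T2 = T1 * N2 / N1
T2 = 11 * 42 / 11
T2 = 462 / 11
T2 = 42 Nm

42 Nm


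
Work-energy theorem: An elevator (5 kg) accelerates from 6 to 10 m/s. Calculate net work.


Given: m = 5 kg, v0 = 6 m/s, v = 10 m/s
Using W = (1/2)*m*(v^2 - v0^2)
v^2 = 10^2 = 100
v0^2 = 6^2 = 36
v^2 - v0^2 = 100 - 36 = 64
W = (1/2)*5*64 = 160 J

160 J


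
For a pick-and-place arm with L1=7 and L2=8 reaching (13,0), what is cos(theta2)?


Given: L1 = 7, L2 = 8, target (x, y) = (13, 0)
Using cos(theta2) = (x^2 + y^2 - L1^2 - L2^2) / (2*L1*L2)
x^2 + y^2 = 13^2 + 0 = 169
L1^2 + L2^2 = 49 + 64 = 113
Numerator = 169 - 113 = 56
Denominator = 2*7*8 = 112
cos(theta2) = 56/112 = 1/2

1/2


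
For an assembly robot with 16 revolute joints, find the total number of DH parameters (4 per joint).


Given: 16 joints, 4 DH parameters per joint (d, theta, a, alpha)
Total DH parameters = number_of_joints * 4
Total = 16 * 4
Total = 64

64


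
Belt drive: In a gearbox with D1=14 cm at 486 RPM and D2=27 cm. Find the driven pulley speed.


Given: D1 = 14 cm, w1 = 486 RPM, D2 = 27 cm
Using D1*w1 = D2*w2
w2 = D1*w1 / D2
w2 = 14*486 / 27
w2 = 6804 / 27
w2 = 252 RPM

252 RPM


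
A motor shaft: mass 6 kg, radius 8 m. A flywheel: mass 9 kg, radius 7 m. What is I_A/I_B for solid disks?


Given: M1=6 kg, R1=8 m, M2=9 kg, R2=7 m
For a disk: I = (1/2)*M*R^2, so I_A/I_B = (M1*R1^2)/(M2*R2^2)
M1*R1^2 = 6*64 = 384
M2*R2^2 = 9*49 = 441
I_A/I_B = 384/441 = 128/147

128/147


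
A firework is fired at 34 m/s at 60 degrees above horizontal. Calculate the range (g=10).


Given: v0 = 34 m/s, theta = 60 deg, g = 10 m/s^2
sin(2*60) = sin(120) = sqrt(3)/2
Using R = v0^2 * sin(2*theta) / g
R = 34^2 * (sqrt(3)/2) / 10
R = 1156 * sqrt(3) / 20
R = 289/5*sqrt(3) m

289/5*sqrt(3) m


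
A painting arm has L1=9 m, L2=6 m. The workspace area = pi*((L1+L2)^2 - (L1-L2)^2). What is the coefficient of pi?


Given: L1 = 9, L2 = 6
(L1+L2)^2 = (15)^2 = 225
(L1-L2)^2 = (3)^2 = 9
Difference = 225 - 9 = 216
This equals 4*L1*L2 = 4*9*6 = 216
Workspace area = 216*pi

216


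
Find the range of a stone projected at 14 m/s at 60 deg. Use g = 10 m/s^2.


Given: v0 = 14 m/s, theta = 60 deg, g = 10 m/s^2
sin(2*60) = sin(120) = sqrt(3)/2
Using R = v0^2 * sin(2*theta) / g
R = 14^2 * (sqrt(3)/2) / 10
R = 196 * sqrt(3) / 20
R = 49/5*sqrt(3) m

49/5*sqrt(3) m


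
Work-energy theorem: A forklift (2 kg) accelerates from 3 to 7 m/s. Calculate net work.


Given: m = 2 kg, v0 = 3 m/s, v = 7 m/s
Using W = (1/2)*m*(v^2 - v0^2)
v^2 = 7^2 = 49
v0^2 = 3^2 = 9
v^2 - v0^2 = 49 - 9 = 40
W = (1/2)*2*40 = 40 J

40 J


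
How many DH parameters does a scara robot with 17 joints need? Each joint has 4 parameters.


Given: 17 joints, 4 DH parameters per joint (d, theta, a, alpha)
Total DH parameters = number_of_joints * 4
Total = 17 * 4
Total = 68

68


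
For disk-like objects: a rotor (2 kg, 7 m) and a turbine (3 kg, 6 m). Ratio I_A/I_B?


Given: M1=2 kg, R1=7 m, M2=3 kg, R2=6 m
For a disk: I = (1/2)*M*R^2, so I_A/I_B = (M1*R1^2)/(M2*R2^2)
M1*R1^2 = 2*49 = 98
M2*R2^2 = 3*36 = 108
I_A/I_B = 98/108 = 49/54

49/54


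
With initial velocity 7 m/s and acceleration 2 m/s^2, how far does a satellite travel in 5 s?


Given: v0 = 7 m/s, a = 2 m/s^2, t = 5 s
Using s = v0*t + (1/2)*a*t^2
s = 7*5 + (1/2)*2*5^2
s = 35 + (1/2)*50
s = 35 + 25
s = 60

60 m


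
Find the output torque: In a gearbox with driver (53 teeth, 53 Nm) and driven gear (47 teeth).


Given: N1 = 53, N2 = 47, T1 = 53 Nm
Using T2/T1 = N2/N1
T2 = T1 * N2 / N1
T2 = 53 * 47 / 53
T2 = 2491 / 53
T2 = 47 Nm

47 Nm


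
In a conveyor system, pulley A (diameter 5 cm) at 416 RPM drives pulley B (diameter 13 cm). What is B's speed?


Given: D1 = 5 cm, w1 = 416 RPM, D2 = 13 cm
Using D1*w1 = D2*w2
w2 = D1*w1 / D2
w2 = 5*416 / 13
w2 = 2080 / 13
w2 = 160 RPM

160 RPM


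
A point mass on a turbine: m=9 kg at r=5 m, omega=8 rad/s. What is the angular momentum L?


Given: m = 9 kg, r = 5 m, omega = 8 rad/s
For a point mass: I = m*r^2
I = 9*5^2 = 9*25 = 225
L = I*omega = 225*8
L = 1800 kg*m^2/s

1800 kg*m^2/s


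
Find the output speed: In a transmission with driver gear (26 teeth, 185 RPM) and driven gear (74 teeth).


Given: N1 = 26 teeth, w1 = 185 RPM, N2 = 74 teeth
Using N1*w1 = N2*w2
w2 = N1*w1 / N2
w2 = 26*185 / 74
w2 = 4810 / 74
w2 = 65 RPM

65 RPM


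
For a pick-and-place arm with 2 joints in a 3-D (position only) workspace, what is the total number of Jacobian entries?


Given: task space dimension = 3, joints = 2
Jacobian is a 3 x 2 matrix
Total entries = rows * columns
Total = 3 * 2
Total = 6

6


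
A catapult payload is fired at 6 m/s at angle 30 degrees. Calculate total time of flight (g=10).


Given: v0 = 6 m/s, theta = 30 deg, g = 10 m/s^2
sin(30) = 1/2
Using T = 2*v0*sin(theta) / g
T = 2*6*1/2 / 10
T = 6 / 10
T = 3/5 s

3/5 s


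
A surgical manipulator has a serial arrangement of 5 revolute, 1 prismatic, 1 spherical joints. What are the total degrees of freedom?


Given: serial robot with 5 revolute, 1 prismatic, 1 spherical joints
DOF contribution per joint type: revolute=1, prismatic=1, spherical=3, fixed=0
DOF = 5*1 + 1*1 + 1*3
DOF = 9

9


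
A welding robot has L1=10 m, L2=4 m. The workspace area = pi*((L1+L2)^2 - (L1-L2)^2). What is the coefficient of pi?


Given: L1 = 10, L2 = 4
(L1+L2)^2 = (14)^2 = 196
(L1-L2)^2 = (6)^2 = 36
Difference = 196 - 36 = 160
This equals 4*L1*L2 = 4*10*4 = 160
Workspace area = 160*pi

160


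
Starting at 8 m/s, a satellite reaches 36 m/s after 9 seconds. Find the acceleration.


Given: initial velocity v0 = 8 m/s, final velocity v = 36 m/s, time t = 9 s
Using a = (v - v0) / t
a = (36 - 8) / 9
a = 28 / 9
a = 28/9 m/s^2

28/9 m/s^2


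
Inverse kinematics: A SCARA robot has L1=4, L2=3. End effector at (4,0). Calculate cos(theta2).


Given: L1 = 4, L2 = 3, target (x, y) = (4, 0)
Using cos(theta2) = (x^2 + y^2 - L1^2 - L2^2) / (2*L1*L2)
x^2 + y^2 = 4^2 + 0 = 16
L1^2 + L2^2 = 16 + 9 = 25
Numerator = 16 - 25 = -9
Denominator = 2*4*3 = 24
cos(theta2) = -9/24 = -3/8

-3/8


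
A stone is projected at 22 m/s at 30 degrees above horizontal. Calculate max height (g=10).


Given: v0 = 22 m/s, theta = 30 deg, g = 10 m/s^2
sin^2(30) = 1/4
Using H = v0^2 * sin^2(theta) / (2*g)
H = 22^2 * 1/4 / (2*10)
H = 484 * 1/4 / 20
H = 121 / 20
H = 121/20 m

121/20 m


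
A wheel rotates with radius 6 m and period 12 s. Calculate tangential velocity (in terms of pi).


Given: radius r = 6 m, period T = 12 s
Using v = 2*pi*r / T
v = 2*pi*6 / 12
v = 12*pi / 12
v = 1*pi m/s

1*pi m/s


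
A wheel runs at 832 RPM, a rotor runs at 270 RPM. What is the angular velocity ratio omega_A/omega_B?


Given: RPM_A = 832, RPM_B = 270
omega = 2*pi*RPM/60, so omega_A/omega_B = RPM_A / RPM_B
omega_A/omega_B = 832 / 270
omega_A/omega_B = 416/135

416/135


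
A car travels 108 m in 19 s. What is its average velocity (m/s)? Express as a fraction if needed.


Given: distance d = 108 m, time t = 19 s
Using v = d / t
v = 108 / 19
v = 108/19 m/s

108/19 m/s


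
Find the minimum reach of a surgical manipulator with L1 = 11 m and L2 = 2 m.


Given: L1 = 11 m, L2 = 2 m
For a 2-link planar arm, min reach = |L1 - L2| (second link folded back)
Min reach = |11 - 2|
Min reach = 9 m

9 m


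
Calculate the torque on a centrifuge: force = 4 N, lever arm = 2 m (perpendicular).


Given: F = 4 N, r = 2 m, angle = 90 deg (perpendicular)
Using tau = F * r * sin(90)
sin(90) = 1
tau = 4 * 2 * 1
tau = 8 Nm

8 Nm


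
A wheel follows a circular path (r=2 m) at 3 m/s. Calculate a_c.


Given: v = 3 m/s, r = 2 m
Using a_c = v^2 / r
a_c = 3^2 / 2
a_c = 9 / 2
a_c = 9/2 m/s^2

9/2 m/s^2


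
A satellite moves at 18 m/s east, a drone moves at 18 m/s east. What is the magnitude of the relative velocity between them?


Given: v_A = 18 m/s east, v_B = 18 m/s east
Both move in the same direction; relative speed = |v_A - v_B|
|18 - 18| = |0|
= 0 m/s

0 m/s


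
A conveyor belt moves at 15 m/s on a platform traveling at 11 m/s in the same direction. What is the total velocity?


Given: object velocity = 15 m/s, platform velocity = 11 m/s (same direction)
Using classical velocity addition: v_total = v_object + v_platform
v_total = 15 + 11
v_total = 26 m/s

26 m/s


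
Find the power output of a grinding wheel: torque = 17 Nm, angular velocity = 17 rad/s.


Given: tau = 17 Nm, omega = 17 rad/s
Using P = tau * omega
P = 17 * 17
P = 289 W

289 W


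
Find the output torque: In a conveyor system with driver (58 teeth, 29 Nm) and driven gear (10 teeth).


Given: N1 = 58, N2 = 10, T1 = 29 Nm
Using T2/T1 = N2/N1
T2 = T1 * N2 / N1
T2 = 29 * 10 / 58
T2 = 290 / 58
T2 = 5 Nm

5 Nm


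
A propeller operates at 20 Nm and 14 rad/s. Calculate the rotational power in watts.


Given: tau = 20 Nm, omega = 14 rad/s
Using P = tau * omega
P = 20 * 14
P = 280 W

280 W


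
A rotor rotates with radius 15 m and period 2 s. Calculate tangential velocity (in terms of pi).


Given: radius r = 15 m, period T = 2 s
Using v = 2*pi*r / T
v = 2*pi*15 / 2
v = 30*pi / 2
v = 15*pi m/s

15*pi m/s


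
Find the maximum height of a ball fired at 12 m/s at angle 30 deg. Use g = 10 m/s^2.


Given: v0 = 12 m/s, theta = 30 deg, g = 10 m/s^2
sin^2(30) = 1/4
Using H = v0^2 * sin^2(theta) / (2*g)
H = 12^2 * 1/4 / (2*10)
H = 144 * 1/4 / 20
H = 36 / 20
H = 9/5 m

9/5 m


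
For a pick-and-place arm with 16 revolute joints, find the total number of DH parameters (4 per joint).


Given: 16 joints, 4 DH parameters per joint (d, theta, a, alpha)
Total DH parameters = number_of_joints * 4
Total = 16 * 4
Total = 64

64


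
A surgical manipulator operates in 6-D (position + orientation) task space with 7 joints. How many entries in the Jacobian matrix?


Given: task space dimension = 6, joints = 7
Jacobian is a 6 x 7 matrix
Total entries = rows * columns
Total = 6 * 7
Total = 42

42


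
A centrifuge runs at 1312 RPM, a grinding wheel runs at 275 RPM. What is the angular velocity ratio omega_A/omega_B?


Given: RPM_A = 1312, RPM_B = 275
omega = 2*pi*RPM/60, so omega_A/omega_B = RPM_A / RPM_B
omega_A/omega_B = 1312 / 275
omega_A/omega_B = 1312/275

1312/275


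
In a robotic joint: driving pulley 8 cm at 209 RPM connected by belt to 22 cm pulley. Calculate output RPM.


Given: D1 = 8 cm, w1 = 209 RPM, D2 = 22 cm
Using D1*w1 = D2*w2
w2 = D1*w1 / D2
w2 = 8*209 / 22
w2 = 1672 / 22
w2 = 76 RPM

76 RPM


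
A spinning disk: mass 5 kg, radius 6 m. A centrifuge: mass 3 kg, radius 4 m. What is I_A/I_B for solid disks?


Given: M1=5 kg, R1=6 m, M2=3 kg, R2=4 m
For a disk: I = (1/2)*M*R^2, so I_A/I_B = (M1*R1^2)/(M2*R2^2)
M1*R1^2 = 5*36 = 180
M2*R2^2 = 3*16 = 48
I_A/I_B = 180/48 = 15/4

15/4


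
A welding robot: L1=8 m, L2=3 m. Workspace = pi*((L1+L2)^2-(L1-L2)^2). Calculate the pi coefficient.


Given: L1 = 8, L2 = 3
(L1+L2)^2 = (11)^2 = 121
(L1-L2)^2 = (5)^2 = 25
Difference = 121 - 25 = 96
This equals 4*L1*L2 = 4*8*3 = 96
Workspace area = 96*pi

96


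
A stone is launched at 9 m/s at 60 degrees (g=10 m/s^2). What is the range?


Given: v0 = 9 m/s, theta = 60 deg, g = 10 m/s^2
sin(2*60) = sin(120) = sqrt(3)/2
Using R = v0^2 * sin(2*theta) / g
R = 9^2 * (sqrt(3)/2) / 10
R = 81 * sqrt(3) / 20
R = 81/20*sqrt(3) m

81/20*sqrt(3) m


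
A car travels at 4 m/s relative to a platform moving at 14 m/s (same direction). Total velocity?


Given: object velocity = 4 m/s, platform velocity = 14 m/s (same direction)
Using classical velocity addition: v_total = v_object + v_platform
v_total = 4 + 14
v_total = 18 m/s

18 m/s


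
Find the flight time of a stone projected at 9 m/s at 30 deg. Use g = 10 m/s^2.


Given: v0 = 9 m/s, theta = 30 deg, g = 10 m/s^2
sin(30) = 1/2
Using T = 2*v0*sin(theta) / g
T = 2*9*1/2 / 10
T = 9 / 10
T = 9/10 s

9/10 s


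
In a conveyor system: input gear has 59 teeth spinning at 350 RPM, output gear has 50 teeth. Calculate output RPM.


Given: N1 = 59 teeth, w1 = 350 RPM, N2 = 50 teeth
Using N1*w1 = N2*w2
w2 = N1*w1 / N2
w2 = 59*350 / 50
w2 = 20650 / 50
w2 = 413 RPM

413 RPM


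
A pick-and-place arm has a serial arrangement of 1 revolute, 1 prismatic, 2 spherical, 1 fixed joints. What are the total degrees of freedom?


Given: serial robot with 1 revolute, 1 prismatic, 2 spherical, 1 fixed joints
DOF contribution per joint type: revolute=1, prismatic=1, spherical=3, fixed=0
DOF = 1*1 + 1*1 + 2*3 + 1*0
DOF = 8

8


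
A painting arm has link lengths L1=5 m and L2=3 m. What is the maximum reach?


Given: L1 = 5 m, L2 = 3 m
For a 2-link planar arm, max reach = L1 + L2 (fully extended)
Max reach = 5 + 3
Max reach = 8 m

8 m


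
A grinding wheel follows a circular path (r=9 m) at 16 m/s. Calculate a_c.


Given: v = 16 m/s, r = 9 m
Using a_c = v^2 / r
a_c = 16^2 / 9
a_c = 256 / 9
a_c = 256/9 m/s^2

256/9 m/s^2


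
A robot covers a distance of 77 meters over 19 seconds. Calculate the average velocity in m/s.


Given: distance d = 77 m, time t = 19 s
Using v = d / t
v = 77 / 19
v = 77/19 m/s

77/19 m/s


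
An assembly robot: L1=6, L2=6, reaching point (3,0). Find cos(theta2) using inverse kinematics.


Given: L1 = 6, L2 = 6, target (x, y) = (3, 0)
Using cos(theta2) = (x^2 + y^2 - L1^2 - L2^2) / (2*L1*L2)
x^2 + y^2 = 3^2 + 0 = 9
L1^2 + L2^2 = 36 + 36 = 72
Numerator = 9 - 72 = -63
Denominator = 2*6*6 = 72
cos(theta2) = -63/72 = -7/8

-7/8


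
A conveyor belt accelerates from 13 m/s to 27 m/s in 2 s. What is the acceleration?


Given: initial velocity v0 = 13 m/s, final velocity v = 27 m/s, time t = 2 s
Using a = (v - v0) / t
a = (27 - 13) / 2
a = 14 / 2
a = 7 m/s^2

7 m/s^2


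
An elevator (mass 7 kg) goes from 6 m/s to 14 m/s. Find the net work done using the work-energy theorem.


Given: m = 7 kg, v0 = 6 m/s, v = 14 m/s
Using W = (1/2)*m*(v^2 - v0^2)
v^2 = 14^2 = 196
v0^2 = 6^2 = 36
v^2 - v0^2 = 196 - 36 = 160
W = (1/2)*7*160 = 560 J

560 J


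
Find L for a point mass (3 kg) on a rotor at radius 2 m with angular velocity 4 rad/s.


Given: m = 3 kg, r = 2 m, omega = 4 rad/s
For a point mass: I = m*r^2
I = 3*2^2 = 3*4 = 12
L = I*omega = 12*4
L = 48 kg*m^2/s

48 kg*m^2/s


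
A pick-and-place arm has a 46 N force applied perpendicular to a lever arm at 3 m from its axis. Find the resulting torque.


Given: F = 46 N, r = 3 m, angle = 90 deg (perpendicular)
Using tau = F * r * sin(90)
sin(90) = 1
tau = 46 * 3 * 1
tau = 138 Nm

138 Nm


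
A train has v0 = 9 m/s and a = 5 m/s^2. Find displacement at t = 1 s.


Given: v0 = 9 m/s, a = 5 m/s^2, t = 1 s
Using s = v0*t + (1/2)*a*t^2
s = 9*1 + (1/2)*5*1^2
s = 9 + (1/2)*5
s = 9 + 5/2
s = 23/2

23/2 m


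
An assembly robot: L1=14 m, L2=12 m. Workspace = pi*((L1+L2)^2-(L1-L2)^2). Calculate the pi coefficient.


Given: L1 = 14, L2 = 12
(L1+L2)^2 = (26)^2 = 676
(L1-L2)^2 = (2)^2 = 4
Difference = 676 - 4 = 672
This equals 4*L1*L2 = 4*14*12 = 672
Workspace area = 672*pi

672


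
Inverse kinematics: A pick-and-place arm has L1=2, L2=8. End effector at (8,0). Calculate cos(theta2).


Given: L1 = 2, L2 = 8, target (x, y) = (8, 0)
Using cos(theta2) = (x^2 + y^2 - L1^2 - L2^2) / (2*L1*L2)
x^2 + y^2 = 8^2 + 0 = 64
L1^2 + L2^2 = 4 + 64 = 68
Numerator = 64 - 68 = -4
Denominator = 2*2*8 = 32
cos(theta2) = -4/32 = -1/8

-1/8


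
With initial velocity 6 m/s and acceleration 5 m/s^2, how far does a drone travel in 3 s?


Given: v0 = 6 m/s, a = 5 m/s^2, t = 3 s
Using s = v0*t + (1/2)*a*t^2
s = 6*3 + (1/2)*5*3^2
s = 18 + (1/2)*45
s = 18 + 45/2
s = 81/2

81/2 m


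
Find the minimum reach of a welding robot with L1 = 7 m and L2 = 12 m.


Given: L1 = 7 m, L2 = 12 m
For a 2-link planar arm, min reach = |L1 - L2| (second link folded back)
Min reach = |7 - 12|
Min reach = 5 m

5 m


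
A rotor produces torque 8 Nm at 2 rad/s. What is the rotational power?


Given: tau = 8 Nm, omega = 2 rad/s
Using P = tau * omega
P = 8 * 2
P = 16 W

16 W


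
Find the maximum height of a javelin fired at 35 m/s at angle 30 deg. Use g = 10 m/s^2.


Given: v0 = 35 m/s, theta = 30 deg, g = 10 m/s^2
sin^2(30) = 1/4
Using H = v0^2 * sin^2(theta) / (2*g)
H = 35^2 * 1/4 / (2*10)
H = 1225 * 1/4 / 20
H = 1225/4 / 20
H = 245/16 m

245/16 m


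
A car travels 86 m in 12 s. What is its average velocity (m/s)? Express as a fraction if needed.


Given: distance d = 86 m, time t = 12 s
Using v = d / t
v = 86 / 12
v = 43/6 m/s

43/6 m/s


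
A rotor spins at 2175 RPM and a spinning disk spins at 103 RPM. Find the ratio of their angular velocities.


Given: RPM_A = 2175, RPM_B = 103
omega = 2*pi*RPM/60, so omega_A/omega_B = RPM_A / RPM_B
omega_A/omega_B = 2175 / 103
omega_A/omega_B = 2175/103

2175/103


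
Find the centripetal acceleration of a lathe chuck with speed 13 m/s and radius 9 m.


Given: v = 13 m/s, r = 9 m
Using a_c = v^2 / r
a_c = 13^2 / 9
a_c = 169 / 9
a_c = 169/9 m/s^2

169/9 m/s^2


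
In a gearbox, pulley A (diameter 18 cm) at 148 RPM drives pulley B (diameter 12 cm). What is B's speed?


Given: D1 = 18 cm, w1 = 148 RPM, D2 = 12 cm
Using D1*w1 = D2*w2
w2 = D1*w1 / D2
w2 = 18*148 / 12
w2 = 2664 / 12
w2 = 222 RPM

222 RPM


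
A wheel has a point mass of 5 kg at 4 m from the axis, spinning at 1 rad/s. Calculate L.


Given: m = 5 kg, r = 4 m, omega = 1 rad/s
For a point mass: I = m*r^2
I = 5*4^2 = 5*16 = 80
L = I*omega = 80*1
L = 80 kg*m^2/s

80 kg*m^2/s


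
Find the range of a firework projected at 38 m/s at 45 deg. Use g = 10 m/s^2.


Given: v0 = 38 m/s, theta = 45 deg, g = 10 m/s^2
sin(2*45) = sin(90) = 1
Using R = v0^2 * sin(2*theta) / g
R = 38^2 * 1 / 10
R = 1444 / 10
R = 722/5 m

722/5 m


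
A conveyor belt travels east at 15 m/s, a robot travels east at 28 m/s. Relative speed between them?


Given: v_A = 15 m/s east, v_B = 28 m/s east
Both move in the same direction; relative speed = |v_A - v_B|
|15 - 28| = |-13|
= 13 m/s

13 m/s


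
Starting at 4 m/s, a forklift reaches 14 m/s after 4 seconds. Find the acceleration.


Given: initial velocity v0 = 4 m/s, final velocity v = 14 m/s, time t = 4 s
Using a = (v - v0) / t
a = (14 - 4) / 4
a = 10 / 4
a = 5/2 m/s^2

5/2 m/s^2


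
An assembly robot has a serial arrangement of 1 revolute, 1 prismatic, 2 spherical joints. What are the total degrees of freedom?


Given: serial robot with 1 revolute, 1 prismatic, 2 spherical joints
DOF contribution per joint type: revolute=1, prismatic=1, spherical=3, fixed=0
DOF = 1*1 + 1*1 + 2*3
DOF = 8

8


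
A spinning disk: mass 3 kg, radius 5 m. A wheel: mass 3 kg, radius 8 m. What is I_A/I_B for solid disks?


Given: M1=3 kg, R1=5 m, M2=3 kg, R2=8 m
For a disk: I = (1/2)*M*R^2, so I_A/I_B = (M1*R1^2)/(M2*R2^2)
M1*R1^2 = 3*25 = 75
M2*R2^2 = 3*64 = 192
I_A/I_B = 75/192 = 25/64

25/64


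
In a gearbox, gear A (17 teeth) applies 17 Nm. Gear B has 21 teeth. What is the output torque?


Given: N1 = 17, N2 = 21, T1 = 17 Nm
Using T2/T1 = N2/N1
T2 = T1 * N2 / N1
T2 = 17 * 21 / 17
T2 = 357 / 17
T2 = 21 Nm

21 Nm


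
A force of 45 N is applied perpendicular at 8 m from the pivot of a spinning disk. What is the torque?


Given: F = 45 N, r = 8 m, angle = 90 deg (perpendicular)
Using tau = F * r * sin(90)
sin(90) = 1
tau = 45 * 8 * 1
tau = 360 Nm

360 Nm


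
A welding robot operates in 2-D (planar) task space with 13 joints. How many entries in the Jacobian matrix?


Given: task space dimension = 2, joints = 13
Jacobian is a 2 x 13 matrix
Total entries = rows * columns
Total = 2 * 13
Total = 26

26


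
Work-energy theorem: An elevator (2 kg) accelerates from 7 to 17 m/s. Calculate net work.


Given: m = 2 kg, v0 = 7 m/s, v = 17 m/s
Using W = (1/2)*m*(v^2 - v0^2)
v^2 = 17^2 = 289
v0^2 = 7^2 = 49
v^2 - v0^2 = 289 - 49 = 240
W = (1/2)*2*240 = 240 J

240 J


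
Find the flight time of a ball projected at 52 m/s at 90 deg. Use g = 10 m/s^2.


Given: v0 = 52 m/s, theta = 90 deg, g = 10 m/s^2
sin(90) = 1
Using T = 2*v0*sin(theta) / g
T = 2*52*1 / 10
T = 104 / 10
T = 52/5 s

52/5 s


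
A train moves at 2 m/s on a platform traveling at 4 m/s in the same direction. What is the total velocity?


Given: object velocity = 2 m/s, platform velocity = 4 m/s (same direction)
Using classical velocity addition: v_total = v_object + v_platform
v_total = 2 + 4
v_total = 6 m/s

6 m/s


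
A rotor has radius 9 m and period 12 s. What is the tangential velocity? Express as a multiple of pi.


Given: radius r = 9 m, period T = 12 s
Using v = 2*pi*r / T
v = 2*pi*9 / 12
v = 18*pi / 12
v = 3/2*pi m/s

3/2*pi m/s


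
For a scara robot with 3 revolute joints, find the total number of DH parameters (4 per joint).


Given: 3 joints, 4 DH parameters per joint (d, theta, a, alpha)
Total DH parameters = number_of_joints * 4
Total = 3 * 4
Total = 12

12


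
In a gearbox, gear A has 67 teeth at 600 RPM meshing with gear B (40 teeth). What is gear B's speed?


Given: N1 = 67 teeth, w1 = 600 RPM, N2 = 40 teeth
Using N1*w1 = N2*w2
w2 = N1*w1 / N2
w2 = 67*600 / 40
w2 = 40200 / 40
w2 = 1005 RPM

1005 RPM


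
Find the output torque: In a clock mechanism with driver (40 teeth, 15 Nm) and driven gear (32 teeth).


Given: N1 = 40, N2 = 32, T1 = 15 Nm
Using T2/T1 = N2/N1
T2 = T1 * N2 / N1
T2 = 15 * 32 / 40
T2 = 480 / 40
T2 = 12 Nm

12 Nm


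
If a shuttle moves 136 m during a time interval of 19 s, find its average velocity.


Given: distance d = 136 m, time t = 19 s
Using v = d / t
v = 136 / 19
v = 136/19 m/s

136/19 m/s


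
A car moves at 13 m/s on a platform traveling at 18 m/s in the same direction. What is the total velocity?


Given: object velocity = 13 m/s, platform velocity = 18 m/s (same direction)
Using classical velocity addition: v_total = v_object + v_platform
v_total = 13 + 18
v_total = 31 m/s

31 m/s


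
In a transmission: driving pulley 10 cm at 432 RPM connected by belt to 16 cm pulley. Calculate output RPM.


Given: D1 = 10 cm, w1 = 432 RPM, D2 = 16 cm
Using D1*w1 = D2*w2
w2 = D1*w1 / D2
w2 = 10*432 / 16
w2 = 4320 / 16
w2 = 270 RPM

270 RPM


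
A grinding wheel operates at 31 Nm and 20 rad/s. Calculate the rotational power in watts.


Given: tau = 31 Nm, omega = 20 rad/s
Using P = tau * omega
P = 31 * 20
P = 620 W

620 W


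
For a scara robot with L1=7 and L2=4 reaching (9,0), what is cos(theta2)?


Given: L1 = 7, L2 = 4, target (x, y) = (9, 0)
Using cos(theta2) = (x^2 + y^2 - L1^2 - L2^2) / (2*L1*L2)
x^2 + y^2 = 9^2 + 0 = 81
L1^2 + L2^2 = 49 + 16 = 65
Numerator = 81 - 65 = 16
Denominator = 2*7*4 = 56
cos(theta2) = 16/56 = 2/7

2/7


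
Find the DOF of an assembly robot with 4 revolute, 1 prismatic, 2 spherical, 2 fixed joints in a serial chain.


Given: serial robot with 4 revolute, 1 prismatic, 2 spherical, 2 fixed joints
DOF contribution per joint type: revolute=1, prismatic=1, spherical=3, fixed=0
DOF = 4*1 + 1*1 + 2*3 + 2*0
DOF = 11

11


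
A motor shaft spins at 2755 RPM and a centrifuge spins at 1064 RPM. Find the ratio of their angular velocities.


Given: RPM_A = 2755, RPM_B = 1064
omega = 2*pi*RPM/60, so omega_A/omega_B = RPM_A / RPM_B
omega_A/omega_B = 2755 / 1064
omega_A/omega_B = 145/56

145/56


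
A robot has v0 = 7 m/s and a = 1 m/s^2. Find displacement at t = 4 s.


Given: v0 = 7 m/s, a = 1 m/s^2, t = 4 s
Using s = v0*t + (1/2)*a*t^2
s = 7*4 + (1/2)*1*4^2
s = 28 + (1/2)*16
s = 28 + 8
s = 36

36 m


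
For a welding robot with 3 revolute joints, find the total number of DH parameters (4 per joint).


Given: 3 joints, 4 DH parameters per joint (d, theta, a, alpha)
Total DH parameters = number_of_joints * 4
Total = 3 * 4
Total = 12

12


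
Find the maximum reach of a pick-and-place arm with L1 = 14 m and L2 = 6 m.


Given: L1 = 14 m, L2 = 6 m
For a 2-link planar arm, max reach = L1 + L2 (fully extended)
Max reach = 14 + 6
Max reach = 20 m

20 m


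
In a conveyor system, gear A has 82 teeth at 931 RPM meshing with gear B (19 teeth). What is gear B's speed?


Given: N1 = 82 teeth, w1 = 931 RPM, N2 = 19 teeth
Using N1*w1 = N2*w2
w2 = N1*w1 / N2
w2 = 82*931 / 19
w2 = 76342 / 19
w2 = 4018 RPM

4018 RPM


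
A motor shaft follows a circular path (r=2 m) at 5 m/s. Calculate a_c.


Given: v = 5 m/s, r = 2 m
Using a_c = v^2 / r
a_c = 5^2 / 2
a_c = 25 / 2
a_c = 25/2 m/s^2

25/2 m/s^2


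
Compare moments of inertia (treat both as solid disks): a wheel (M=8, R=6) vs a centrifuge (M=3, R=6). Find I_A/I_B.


Given: M1=8 kg, R1=6 m, M2=3 kg, R2=6 m
For a disk: I = (1/2)*M*R^2, so I_A/I_B = (M1*R1^2)/(M2*R2^2)
M1*R1^2 = 8*36 = 288
M2*R2^2 = 3*36 = 108
I_A/I_B = 288/108 = 8/3

8/3


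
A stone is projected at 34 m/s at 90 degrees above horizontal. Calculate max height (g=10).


Given: v0 = 34 m/s, theta = 90 deg, g = 10 m/s^2
sin^2(90) = 1
Using H = v0^2 * sin^2(theta) / (2*g)
H = 34^2 * 1 / (2*10)
H = 1156 * 1 / 20
H = 1156 / 20
H = 289/5 m

289/5 m


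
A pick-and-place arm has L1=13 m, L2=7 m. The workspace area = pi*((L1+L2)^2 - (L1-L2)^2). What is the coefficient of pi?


Given: L1 = 13, L2 = 7
(L1+L2)^2 = (20)^2 = 400
(L1-L2)^2 = (6)^2 = 36
Difference = 400 - 36 = 364
This equals 4*L1*L2 = 4*13*7 = 364
Workspace area = 364*pi

364


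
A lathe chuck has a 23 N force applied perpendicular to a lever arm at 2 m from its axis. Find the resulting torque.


Given: F = 23 N, r = 2 m, angle = 90 deg (perpendicular)
Using tau = F * r * sin(90)
sin(90) = 1
tau = 23 * 2 * 1
tau = 46 Nm

46 Nm


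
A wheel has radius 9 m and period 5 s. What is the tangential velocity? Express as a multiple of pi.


Given: radius r = 9 m, period T = 5 s
Using v = 2*pi*r / T
v = 2*pi*9 / 5
v = 18*pi / 5
v = 18/5*pi m/s

18/5*pi m/s


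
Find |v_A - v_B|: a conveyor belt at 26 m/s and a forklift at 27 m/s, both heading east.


Given: v_A = 26 m/s east, v_B = 27 m/s east
Both move in the same direction; relative speed = |v_A - v_B|
|26 - 27| = |-1|
= 1 m/s

1 m/s


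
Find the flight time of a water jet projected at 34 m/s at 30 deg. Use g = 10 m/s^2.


Given: v0 = 34 m/s, theta = 30 deg, g = 10 m/s^2
sin(30) = 1/2
Using T = 2*v0*sin(theta) / g
T = 2*34*1/2 / 10
T = 34 / 10
T = 17/5 s

17/5 s


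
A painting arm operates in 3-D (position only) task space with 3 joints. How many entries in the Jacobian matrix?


Given: task space dimension = 3, joints = 3
Jacobian is a 3 x 3 matrix
Total entries = rows * columns
Total = 3 * 3
Total = 9

9


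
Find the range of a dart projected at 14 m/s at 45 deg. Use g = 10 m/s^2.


Given: v0 = 14 m/s, theta = 45 deg, g = 10 m/s^2
sin(2*45) = sin(90) = 1
Using R = v0^2 * sin(2*theta) / g
R = 14^2 * 1 / 10
R = 196 / 10
R = 98/5 m

98/5 m


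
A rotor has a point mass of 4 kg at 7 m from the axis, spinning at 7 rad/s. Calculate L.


Given: m = 4 kg, r = 7 m, omega = 7 rad/s
For a point mass: I = m*r^2
I = 4*7^2 = 4*49 = 196
L = I*omega = 196*7
L = 1372 kg*m^2/s

1372 kg*m^2/s


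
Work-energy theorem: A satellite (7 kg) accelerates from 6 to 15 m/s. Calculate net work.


Given: m = 7 kg, v0 = 6 m/s, v = 15 m/s
Using W = (1/2)*m*(v^2 - v0^2)
v^2 = 15^2 = 225
v0^2 = 6^2 = 36
v^2 - v0^2 = 225 - 36 = 189
W = (1/2)*7*189 = 1323/2 J

1323/2 J


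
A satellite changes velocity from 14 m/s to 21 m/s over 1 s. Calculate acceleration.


Given: initial velocity v0 = 14 m/s, final velocity v = 21 m/s, time t = 1 s
Using a = (v - v0) / t
a = (21 - 14) / 1
a = 7 / 1
a = 7 m/s^2

7 m/s^2


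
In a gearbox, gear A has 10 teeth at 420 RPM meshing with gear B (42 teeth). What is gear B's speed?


Given: N1 = 10 teeth, w1 = 420 RPM, N2 = 42 teeth
Using N1*w1 = N2*w2
w2 = N1*w1 / N2
w2 = 10*420 / 42
w2 = 4200 / 42
w2 = 100 RPM

100 RPM


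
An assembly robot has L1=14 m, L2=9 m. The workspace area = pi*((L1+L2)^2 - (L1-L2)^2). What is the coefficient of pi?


Given: L1 = 14, L2 = 9
(L1+L2)^2 = (23)^2 = 529
(L1-L2)^2 = (5)^2 = 25
Difference = 529 - 25 = 504
This equals 4*L1*L2 = 4*14*9 = 504
Workspace area = 504*pi

504


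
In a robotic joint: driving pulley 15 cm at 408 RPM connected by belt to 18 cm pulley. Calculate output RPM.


Given: D1 = 15 cm, w1 = 408 RPM, D2 = 18 cm
Using D1*w1 = D2*w2
w2 = D1*w1 / D2
w2 = 15*408 / 18
w2 = 6120 / 18
w2 = 340 RPM

340 RPM


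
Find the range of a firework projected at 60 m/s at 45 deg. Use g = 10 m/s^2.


Given: v0 = 60 m/s, theta = 45 deg, g = 10 m/s^2
sin(2*45) = sin(90) = 1
Using R = v0^2 * sin(2*theta) / g
R = 60^2 * 1 / 10
R = 3600 / 10
R = 360 m

360 m


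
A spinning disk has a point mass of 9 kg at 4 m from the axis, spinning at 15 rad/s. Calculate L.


Given: m = 9 kg, r = 4 m, omega = 15 rad/s
For a point mass: I = m*r^2
I = 9*4^2 = 9*16 = 144
L = I*omega = 144*15
L = 2160 kg*m^2/s

2160 kg*m^2/s


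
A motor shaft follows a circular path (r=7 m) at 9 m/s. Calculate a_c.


Given: v = 9 m/s, r = 7 m
Using a_c = v^2 / r
a_c = 9^2 / 7
a_c = 81 / 7
a_c = 81/7 m/s^2

81/7 m/s^2


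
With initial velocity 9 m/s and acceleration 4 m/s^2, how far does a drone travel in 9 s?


Given: v0 = 9 m/s, a = 4 m/s^2, t = 9 s
Using s = v0*t + (1/2)*a*t^2
s = 9*9 + (1/2)*4*9^2
s = 81 + (1/2)*324
s = 81 + 162
s = 243

243 m


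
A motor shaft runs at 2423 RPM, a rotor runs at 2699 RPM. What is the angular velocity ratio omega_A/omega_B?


Given: RPM_A = 2423, RPM_B = 2699
omega = 2*pi*RPM/60, so omega_A/omega_B = RPM_A / RPM_B
omega_A/omega_B = 2423 / 2699
omega_A/omega_B = 2423/2699

2423/2699


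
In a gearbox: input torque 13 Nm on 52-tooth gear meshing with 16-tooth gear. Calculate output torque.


Given: N1 = 52, N2 = 16, T1 = 13 Nm
Using T2/T1 = N2/N1
T2 = T1 * N2 / N1
T2 = 13 * 16 / 52
T2 = 208 / 52
T2 = 4 Nm

4 Nm


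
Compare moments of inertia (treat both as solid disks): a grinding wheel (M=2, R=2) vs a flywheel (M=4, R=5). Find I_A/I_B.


Given: M1=2 kg, R1=2 m, M2=4 kg, R2=5 m
For a disk: I = (1/2)*M*R^2, so I_A/I_B = (M1*R1^2)/(M2*R2^2)
M1*R1^2 = 2*4 = 8
M2*R2^2 = 4*25 = 100
I_A/I_B = 8/100 = 2/25

2/25


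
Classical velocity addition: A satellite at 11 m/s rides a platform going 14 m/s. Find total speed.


Given: object velocity = 11 m/s, platform velocity = 14 m/s (same direction)
Using classical velocity addition: v_total = v_object + v_platform
v_total = 11 + 14
v_total = 25 m/s

25 m/s


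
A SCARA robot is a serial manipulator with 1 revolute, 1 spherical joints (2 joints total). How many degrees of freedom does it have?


Given: serial robot with 1 revolute, 1 spherical joints
DOF contribution per joint type: revolute=1, prismatic=1, spherical=3, fixed=0
DOF = 1*1 + 1*3
DOF = 4

4


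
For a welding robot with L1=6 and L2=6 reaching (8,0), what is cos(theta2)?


Given: L1 = 6, L2 = 6, target (x, y) = (8, 0)
Using cos(theta2) = (x^2 + y^2 - L1^2 - L2^2) / (2*L1*L2)
x^2 + y^2 = 8^2 + 0 = 64
L1^2 + L2^2 = 36 + 36 = 72
Numerator = 64 - 72 = -8
Denominator = 2*6*6 = 72
cos(theta2) = -8/72 = -1/9

-1/9


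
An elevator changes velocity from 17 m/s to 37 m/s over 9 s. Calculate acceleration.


Given: initial velocity v0 = 17 m/s, final velocity v = 37 m/s, time t = 9 s
Using a = (v - v0) / t
a = (37 - 17) / 9
a = 20 / 9
a = 20/9 m/s^2

20/9 m/s^2


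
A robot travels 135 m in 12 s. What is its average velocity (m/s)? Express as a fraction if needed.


Given: distance d = 135 m, time t = 12 s
Using v = d / t
v = 135 / 12
v = 45/4 m/s

45/4 m/s


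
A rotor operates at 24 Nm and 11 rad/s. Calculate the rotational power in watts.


Given: tau = 24 Nm, omega = 11 rad/s
Using P = tau * omega
P = 24 * 11
P = 264 W

264 W


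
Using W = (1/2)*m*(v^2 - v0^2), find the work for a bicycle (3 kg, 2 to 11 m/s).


Given: m = 3 kg, v0 = 2 m/s, v = 11 m/s
Using W = (1/2)*m*(v^2 - v0^2)
v^2 = 11^2 = 121
v0^2 = 2^2 = 4
v^2 - v0^2 = 121 - 4 = 117
W = (1/2)*3*117 = 351/2 J

351/2 J


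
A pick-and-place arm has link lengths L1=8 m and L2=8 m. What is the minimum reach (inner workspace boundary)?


Given: L1 = 8 m, L2 = 8 m
For a 2-link planar arm, min reach = |L1 - L2| (second link folded back)
Min reach = |8 - 8|
Min reach = 0 m

0 m


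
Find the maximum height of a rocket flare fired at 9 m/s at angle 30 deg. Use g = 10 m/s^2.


Given: v0 = 9 m/s, theta = 30 deg, g = 10 m/s^2
sin^2(30) = 1/4
Using H = v0^2 * sin^2(theta) / (2*g)
H = 9^2 * 1/4 / (2*10)
H = 81 * 1/4 / 20
H = 81/4 / 20
H = 81/80 m

81/80 m


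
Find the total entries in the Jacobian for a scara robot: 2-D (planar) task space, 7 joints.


Given: task space dimension = 2, joints = 7
Jacobian is a 2 x 7 matrix
Total entries = rows * columns
Total = 2 * 7
Total = 14

14


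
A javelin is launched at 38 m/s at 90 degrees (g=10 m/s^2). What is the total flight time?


Given: v0 = 38 m/s, theta = 90 deg, g = 10 m/s^2
sin(90) = 1
Using T = 2*v0*sin(theta) / g
T = 2*38*1 / 10
T = 76 / 10
T = 38/5 s

38/5 s


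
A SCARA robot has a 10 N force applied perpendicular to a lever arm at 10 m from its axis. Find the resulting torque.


Given: F = 10 N, r = 10 m, angle = 90 deg (perpendicular)
Using tau = F * r * sin(90)
sin(90) = 1
tau = 10 * 10 * 1
tau = 100 Nm

100 Nm


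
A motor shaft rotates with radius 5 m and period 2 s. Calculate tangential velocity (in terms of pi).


Given: radius r = 5 m, period T = 2 s
Using v = 2*pi*r / T
v = 2*pi*5 / 2
v = 10*pi / 2
v = 5*pi m/s

5*pi m/s


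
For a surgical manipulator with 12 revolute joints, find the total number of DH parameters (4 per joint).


Given: 12 joints, 4 DH parameters per joint (d, theta, a, alpha)
Total DH parameters = number_of_joints * 4
Total = 12 * 4
Total = 48

48


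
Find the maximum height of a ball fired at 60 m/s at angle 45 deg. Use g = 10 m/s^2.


Given: v0 = 60 m/s, theta = 45 deg, g = 10 m/s^2
sin^2(45) = 1/2
Using H = v0^2 * sin^2(theta) / (2*g)
H = 60^2 * 1/2 / (2*10)
H = 3600 * 1/2 / 20
H = 1800 / 20
H = 90 m

90 m


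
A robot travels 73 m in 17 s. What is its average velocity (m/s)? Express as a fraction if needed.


Given: distance d = 73 m, time t = 17 s
Using v = d / t
v = 73 / 17
v = 73/17 m/s

73/17 m/s


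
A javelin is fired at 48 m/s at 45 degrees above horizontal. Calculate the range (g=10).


Given: v0 = 48 m/s, theta = 45 deg, g = 10 m/s^2
sin(2*45) = sin(90) = 1
Using R = v0^2 * sin(2*theta) / g
R = 48^2 * 1 / 10
R = 2304 / 10
R = 1152/5 m

1152/5 m
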